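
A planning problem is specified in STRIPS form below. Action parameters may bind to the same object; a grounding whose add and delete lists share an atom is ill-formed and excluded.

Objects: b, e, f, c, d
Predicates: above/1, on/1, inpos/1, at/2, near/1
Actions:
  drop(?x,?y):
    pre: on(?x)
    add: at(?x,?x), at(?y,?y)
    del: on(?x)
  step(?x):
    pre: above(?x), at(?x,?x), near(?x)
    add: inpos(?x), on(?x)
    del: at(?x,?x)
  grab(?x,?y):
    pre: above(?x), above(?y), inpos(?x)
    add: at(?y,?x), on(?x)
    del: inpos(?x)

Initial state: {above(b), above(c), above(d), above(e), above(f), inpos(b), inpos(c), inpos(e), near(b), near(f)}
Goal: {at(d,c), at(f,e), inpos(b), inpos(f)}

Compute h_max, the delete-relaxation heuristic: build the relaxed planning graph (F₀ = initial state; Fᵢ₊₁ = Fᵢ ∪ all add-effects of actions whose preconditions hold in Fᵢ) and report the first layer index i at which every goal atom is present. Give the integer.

3

F0 = init (10 atoms)
F1 = F0 ∪ {at(b,b), at(b,c), at(b,e), at(c,b), at(c,c), at(c,e), at(d,b), at(d,c), at(d,e), at(e,b), at(e,c), at(e,e), at(f,b), at(f,c), at(f,e), on(b), on(c), on(e)}  (28 atoms)
F2 = F1 ∪ {at(d,d), at(f,f)}  (30 atoms)
F3 = F2 ∪ {inpos(f), on(f)}  (32 atoms)
goal ⊆ F3  ⇒  h_max = 3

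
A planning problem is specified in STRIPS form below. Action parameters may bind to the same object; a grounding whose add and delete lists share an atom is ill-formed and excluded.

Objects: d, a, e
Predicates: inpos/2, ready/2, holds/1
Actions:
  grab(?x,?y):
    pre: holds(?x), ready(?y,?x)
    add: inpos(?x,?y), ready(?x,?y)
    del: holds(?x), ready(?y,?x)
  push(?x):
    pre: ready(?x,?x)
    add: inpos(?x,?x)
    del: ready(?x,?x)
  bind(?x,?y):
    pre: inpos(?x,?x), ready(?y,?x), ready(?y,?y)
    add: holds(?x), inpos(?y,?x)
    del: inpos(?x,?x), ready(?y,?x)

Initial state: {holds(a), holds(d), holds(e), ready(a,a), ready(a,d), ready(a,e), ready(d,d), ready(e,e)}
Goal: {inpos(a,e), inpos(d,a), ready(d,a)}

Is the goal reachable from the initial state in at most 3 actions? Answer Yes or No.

1. grab(d,a)  →  {holds(a), holds(e), inpos(d,a), ready(a,a), ready(a,e), ready(d,a), ready(d,d), ready(e,e)}
2. grab(e,a)  →  {holds(a), inpos(d,a), inpos(e,a), ready(a,a), ready(d,a), ready(d,d), ready(e,a), ready(e,e)}
3. grab(a,e)  →  {inpos(a,e), inpos(d,a), inpos(e,a), ready(a,a), ready(a,e), ready(d,a), ready(d,d), ready(e,e)}
optimal plan length = 3; 3 ≤ 3

Yes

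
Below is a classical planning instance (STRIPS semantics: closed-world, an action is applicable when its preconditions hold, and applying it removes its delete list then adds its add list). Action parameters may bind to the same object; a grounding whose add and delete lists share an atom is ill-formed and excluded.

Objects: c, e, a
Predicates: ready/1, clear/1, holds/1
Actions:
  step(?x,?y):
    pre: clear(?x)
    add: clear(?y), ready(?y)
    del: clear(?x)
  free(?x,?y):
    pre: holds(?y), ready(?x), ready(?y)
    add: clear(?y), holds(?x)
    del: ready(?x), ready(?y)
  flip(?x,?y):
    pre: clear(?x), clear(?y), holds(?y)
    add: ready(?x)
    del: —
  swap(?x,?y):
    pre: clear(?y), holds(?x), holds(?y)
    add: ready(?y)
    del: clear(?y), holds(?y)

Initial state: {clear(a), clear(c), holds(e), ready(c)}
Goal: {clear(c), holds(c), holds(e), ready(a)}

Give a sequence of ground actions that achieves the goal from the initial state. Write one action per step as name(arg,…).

1. step(a,e)  →  {clear(c), clear(e), holds(e), ready(c), ready(e)}
2. step(e,a)  →  {clear(a), clear(c), holds(e), ready(a), ready(c), ready(e)}
3. free(c,e)  →  {clear(a), clear(c), clear(e), holds(c), holds(e), ready(a)}

step(a,e); step(e,a); free(c,e)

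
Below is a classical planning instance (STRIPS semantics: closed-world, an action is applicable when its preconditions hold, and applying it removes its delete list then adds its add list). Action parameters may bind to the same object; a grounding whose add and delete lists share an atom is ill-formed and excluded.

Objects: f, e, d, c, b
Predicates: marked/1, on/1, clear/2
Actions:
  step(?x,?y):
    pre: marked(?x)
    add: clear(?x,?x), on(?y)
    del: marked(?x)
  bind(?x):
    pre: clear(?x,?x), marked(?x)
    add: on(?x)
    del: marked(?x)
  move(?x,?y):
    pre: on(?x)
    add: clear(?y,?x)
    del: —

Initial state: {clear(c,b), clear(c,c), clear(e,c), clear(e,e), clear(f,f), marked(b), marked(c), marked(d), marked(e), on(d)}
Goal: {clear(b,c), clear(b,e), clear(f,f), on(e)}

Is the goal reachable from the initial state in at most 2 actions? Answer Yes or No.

1. step(e,e)  →  {clear(c,b), clear(c,c), clear(e,c), clear(e,e), clear(f,f), marked(b), marked(c), marked(d), on(d), on(e)}
2. step(d,c)  →  {clear(c,b), clear(c,c), clear(d,d), clear(e,c), clear(e,e), clear(f,f), marked(b), marked(c), on(c), on(d), on(e)}
3. move(e,b)  →  {clear(b,e), clear(c,b), clear(c,c), clear(d,d), clear(e,c), clear(e,e), clear(f,f), marked(b), marked(c), on(c), on(d), on(e)}
4. move(c,b)  →  {clear(b,c), clear(b,e), clear(c,b), clear(c,c), clear(d,d), clear(e,c), clear(e,e), clear(f,f), marked(b), marked(c), on(c), on(d), on(e)}
optimal plan length = 4; 4 > 2

No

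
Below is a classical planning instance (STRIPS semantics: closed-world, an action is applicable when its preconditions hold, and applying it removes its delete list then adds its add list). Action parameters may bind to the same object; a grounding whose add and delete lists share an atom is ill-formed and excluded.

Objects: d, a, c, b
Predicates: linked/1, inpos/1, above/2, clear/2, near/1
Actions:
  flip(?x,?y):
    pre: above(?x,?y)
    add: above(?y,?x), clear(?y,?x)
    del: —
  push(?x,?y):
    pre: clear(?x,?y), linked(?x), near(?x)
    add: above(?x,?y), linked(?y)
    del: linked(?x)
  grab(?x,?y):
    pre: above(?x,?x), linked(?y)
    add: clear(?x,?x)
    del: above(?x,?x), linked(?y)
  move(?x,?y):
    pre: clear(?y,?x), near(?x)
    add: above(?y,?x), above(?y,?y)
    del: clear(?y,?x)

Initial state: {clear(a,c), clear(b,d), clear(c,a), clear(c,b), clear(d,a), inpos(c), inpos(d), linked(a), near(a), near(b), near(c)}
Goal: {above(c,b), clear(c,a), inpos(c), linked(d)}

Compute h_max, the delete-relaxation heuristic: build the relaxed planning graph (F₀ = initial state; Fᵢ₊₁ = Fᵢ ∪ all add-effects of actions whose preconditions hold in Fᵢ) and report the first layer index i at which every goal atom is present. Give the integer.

F0 = init (11 atoms)
F1 = F0 ∪ {above(a,a), above(a,c), above(c,a), above(c,b), above(c,c), above(d,a), above(d,d), linked(c)}  (19 atoms)
F2 = F1 ∪ {above(a,d), above(b,c), clear(a,a), clear(a,d), clear(b,c), clear(c,c), clear(d,d), linked(b)}  (27 atoms)
F3 = F2 ∪ {above(b,b), above(b,d), linked(d)}  (30 atoms)
goal ⊆ F3  ⇒  h_max = 3

3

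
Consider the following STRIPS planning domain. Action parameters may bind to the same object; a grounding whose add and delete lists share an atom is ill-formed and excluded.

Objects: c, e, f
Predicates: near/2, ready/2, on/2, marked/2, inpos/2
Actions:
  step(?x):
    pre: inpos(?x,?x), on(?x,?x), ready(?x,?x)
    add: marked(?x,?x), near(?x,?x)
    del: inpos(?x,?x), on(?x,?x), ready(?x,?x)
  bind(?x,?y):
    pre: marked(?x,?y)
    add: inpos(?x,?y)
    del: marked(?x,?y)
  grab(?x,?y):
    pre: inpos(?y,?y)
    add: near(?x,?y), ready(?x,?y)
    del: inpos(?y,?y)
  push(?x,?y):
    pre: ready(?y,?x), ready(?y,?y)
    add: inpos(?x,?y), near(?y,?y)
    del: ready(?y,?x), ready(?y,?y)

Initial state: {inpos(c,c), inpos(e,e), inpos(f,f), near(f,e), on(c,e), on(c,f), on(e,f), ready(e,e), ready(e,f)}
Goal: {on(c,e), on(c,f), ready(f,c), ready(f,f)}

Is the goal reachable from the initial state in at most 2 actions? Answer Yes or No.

Yes

1. grab(f,c)  →  {inpos(e,e), inpos(f,f), near(f,c), near(f,e), on(c,e), on(c,f), on(e,f), ready(e,e), ready(e,f), ready(f,c)}
2. grab(f,f)  →  {inpos(e,e), near(f,c), near(f,e), near(f,f), on(c,e), on(c,f), on(e,f), ready(e,e), ready(e,f), ready(f,c), ready(f,f)}
optimal plan length = 2; 2 ≤ 2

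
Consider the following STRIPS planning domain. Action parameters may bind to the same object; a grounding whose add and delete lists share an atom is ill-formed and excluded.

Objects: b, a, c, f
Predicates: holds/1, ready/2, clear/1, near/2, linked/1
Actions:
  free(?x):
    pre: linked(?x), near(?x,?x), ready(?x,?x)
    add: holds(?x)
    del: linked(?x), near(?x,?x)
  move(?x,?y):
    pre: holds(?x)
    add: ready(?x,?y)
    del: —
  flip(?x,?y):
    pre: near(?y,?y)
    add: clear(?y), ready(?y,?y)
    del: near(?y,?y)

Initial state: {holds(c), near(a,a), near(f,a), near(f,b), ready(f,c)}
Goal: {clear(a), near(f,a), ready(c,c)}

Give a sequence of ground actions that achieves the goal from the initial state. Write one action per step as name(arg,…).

move(c,c); flip(b,a)

1. move(c,c)  →  {holds(c), near(a,a), near(f,a), near(f,b), ready(c,c), ready(f,c)}
2. flip(b,a)  →  {clear(a), holds(c), near(f,a), near(f,b), ready(a,a), ready(c,c), ready(f,c)}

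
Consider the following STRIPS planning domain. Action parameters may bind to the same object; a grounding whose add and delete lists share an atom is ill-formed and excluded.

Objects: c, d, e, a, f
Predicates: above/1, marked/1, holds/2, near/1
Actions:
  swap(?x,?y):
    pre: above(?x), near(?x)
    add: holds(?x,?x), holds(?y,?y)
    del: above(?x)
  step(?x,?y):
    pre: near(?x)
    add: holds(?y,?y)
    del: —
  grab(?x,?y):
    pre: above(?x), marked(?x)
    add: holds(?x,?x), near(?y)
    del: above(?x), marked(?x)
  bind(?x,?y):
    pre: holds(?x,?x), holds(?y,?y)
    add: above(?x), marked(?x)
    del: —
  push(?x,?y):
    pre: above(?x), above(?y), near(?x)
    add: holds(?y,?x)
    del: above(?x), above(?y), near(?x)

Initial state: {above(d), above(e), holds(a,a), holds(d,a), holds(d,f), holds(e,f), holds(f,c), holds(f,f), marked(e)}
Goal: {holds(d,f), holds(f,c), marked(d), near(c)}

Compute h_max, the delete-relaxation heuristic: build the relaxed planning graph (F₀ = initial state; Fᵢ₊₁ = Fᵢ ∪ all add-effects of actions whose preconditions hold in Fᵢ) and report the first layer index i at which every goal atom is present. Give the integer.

F0 = init (9 atoms)
F1 = F0 ∪ {above(a), above(f), holds(e,e), marked(a), marked(f), near(a), near(c), near(d), near(e), near(f)}  (19 atoms)
F2 = F1 ∪ {holds(a,d), holds(a,e), holds(a,f), holds(c,c), holds(d,d), holds(d,e), holds(e,a), holds(e,d), holds(f,a), holds(f,d), holds(f,e)}  (30 atoms)
F3 = F2 ∪ {above(c), marked(c), marked(d)}  (33 atoms)
goal ⊆ F3  ⇒  h_max = 3

3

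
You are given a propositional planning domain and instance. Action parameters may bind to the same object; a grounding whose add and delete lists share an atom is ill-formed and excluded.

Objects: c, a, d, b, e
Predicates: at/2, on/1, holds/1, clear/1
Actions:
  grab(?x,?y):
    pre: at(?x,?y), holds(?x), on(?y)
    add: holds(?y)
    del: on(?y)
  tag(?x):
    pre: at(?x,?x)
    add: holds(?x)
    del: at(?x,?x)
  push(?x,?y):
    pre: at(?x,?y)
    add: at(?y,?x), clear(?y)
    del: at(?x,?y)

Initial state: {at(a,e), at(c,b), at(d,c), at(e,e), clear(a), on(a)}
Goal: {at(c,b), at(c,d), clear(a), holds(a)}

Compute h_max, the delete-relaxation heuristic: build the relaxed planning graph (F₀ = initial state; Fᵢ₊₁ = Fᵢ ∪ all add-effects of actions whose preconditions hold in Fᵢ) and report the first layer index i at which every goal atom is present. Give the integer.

2

F0 = init (6 atoms)
F1 = F0 ∪ {at(b,c), at(c,d), at(e,a), clear(b), clear(c), clear(e), holds(e)}  (13 atoms)
F2 = F1 ∪ {clear(d), holds(a)}  (15 atoms)
goal ⊆ F2  ⇒  h_max = 2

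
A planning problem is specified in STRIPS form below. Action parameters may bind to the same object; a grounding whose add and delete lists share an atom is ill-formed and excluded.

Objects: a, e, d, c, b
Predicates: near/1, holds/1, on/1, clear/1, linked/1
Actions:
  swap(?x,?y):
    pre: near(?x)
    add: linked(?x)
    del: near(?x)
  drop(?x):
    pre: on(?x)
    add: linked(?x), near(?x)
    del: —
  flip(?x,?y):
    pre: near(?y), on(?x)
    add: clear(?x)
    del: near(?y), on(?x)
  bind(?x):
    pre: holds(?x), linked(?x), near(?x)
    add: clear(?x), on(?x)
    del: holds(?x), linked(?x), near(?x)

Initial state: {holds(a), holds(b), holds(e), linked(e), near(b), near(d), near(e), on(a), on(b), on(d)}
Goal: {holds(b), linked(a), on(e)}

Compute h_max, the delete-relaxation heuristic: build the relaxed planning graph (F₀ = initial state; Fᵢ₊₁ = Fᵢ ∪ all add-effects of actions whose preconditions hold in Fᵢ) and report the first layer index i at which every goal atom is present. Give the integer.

1

F0 = init (10 atoms)
F1 = F0 ∪ {clear(a), clear(b), clear(d), clear(e), linked(a), linked(b), linked(d), near(a), on(e)}  (19 atoms)
goal ⊆ F1  ⇒  h_max = 1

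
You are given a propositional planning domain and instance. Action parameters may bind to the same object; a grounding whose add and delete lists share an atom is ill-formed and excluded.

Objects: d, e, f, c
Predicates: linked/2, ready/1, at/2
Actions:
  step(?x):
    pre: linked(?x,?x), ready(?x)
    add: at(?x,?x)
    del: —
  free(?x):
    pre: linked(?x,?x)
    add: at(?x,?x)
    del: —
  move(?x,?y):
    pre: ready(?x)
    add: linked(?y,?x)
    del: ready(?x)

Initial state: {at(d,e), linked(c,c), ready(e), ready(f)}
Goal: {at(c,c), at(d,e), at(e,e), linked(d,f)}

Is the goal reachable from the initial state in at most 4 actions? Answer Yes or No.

Yes

1. free(c)  →  {at(c,c), at(d,e), linked(c,c), ready(e), ready(f)}
2. move(e,e)  →  {at(c,c), at(d,e), linked(c,c), linked(e,e), ready(f)}
3. free(e)  →  {at(c,c), at(d,e), at(e,e), linked(c,c), linked(e,e), ready(f)}
4. move(f,d)  →  {at(c,c), at(d,e), at(e,e), linked(c,c), linked(d,f), linked(e,e)}
optimal plan length = 4; 4 ≤ 4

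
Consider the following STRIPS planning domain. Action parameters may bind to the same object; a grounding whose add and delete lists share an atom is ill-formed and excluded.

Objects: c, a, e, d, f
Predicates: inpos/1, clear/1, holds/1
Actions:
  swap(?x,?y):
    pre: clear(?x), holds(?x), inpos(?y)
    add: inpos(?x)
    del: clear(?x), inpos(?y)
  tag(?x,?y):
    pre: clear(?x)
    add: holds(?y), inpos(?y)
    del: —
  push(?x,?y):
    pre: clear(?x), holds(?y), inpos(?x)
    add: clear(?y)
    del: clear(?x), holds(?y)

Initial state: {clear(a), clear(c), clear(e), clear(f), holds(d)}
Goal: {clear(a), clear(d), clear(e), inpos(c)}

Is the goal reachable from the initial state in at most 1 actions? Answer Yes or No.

No

1. tag(c,c)  →  {clear(a), clear(c), clear(e), clear(f), holds(c), holds(d), inpos(c)}
2. push(c,d)  →  {clear(a), clear(d), clear(e), clear(f), holds(c), inpos(c)}
optimal plan length = 2; 2 > 1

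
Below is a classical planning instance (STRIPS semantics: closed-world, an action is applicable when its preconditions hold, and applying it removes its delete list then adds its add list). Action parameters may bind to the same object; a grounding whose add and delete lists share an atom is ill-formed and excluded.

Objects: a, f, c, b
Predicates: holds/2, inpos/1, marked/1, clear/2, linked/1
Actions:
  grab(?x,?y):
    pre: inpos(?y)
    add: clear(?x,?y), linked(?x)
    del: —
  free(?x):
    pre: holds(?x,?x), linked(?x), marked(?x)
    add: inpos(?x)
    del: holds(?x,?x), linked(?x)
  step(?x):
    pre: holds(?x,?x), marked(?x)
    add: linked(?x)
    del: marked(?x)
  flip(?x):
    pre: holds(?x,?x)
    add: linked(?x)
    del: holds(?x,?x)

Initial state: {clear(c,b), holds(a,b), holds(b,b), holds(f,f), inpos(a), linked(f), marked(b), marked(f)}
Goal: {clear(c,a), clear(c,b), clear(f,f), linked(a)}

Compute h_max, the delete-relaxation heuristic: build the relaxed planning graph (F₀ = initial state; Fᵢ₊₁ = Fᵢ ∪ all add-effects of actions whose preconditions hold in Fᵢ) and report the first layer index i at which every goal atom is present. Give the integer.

2

F0 = init (8 atoms)
F1 = F0 ∪ {clear(a,a), clear(b,a), clear(c,a), clear(f,a), inpos(f), linked(a), linked(b), linked(c)}  (16 atoms)
F2 = F1 ∪ {clear(a,f), clear(b,f), clear(c,f), clear(f,f), inpos(b)}  (21 atoms)
goal ⊆ F2  ⇒  h_max = 2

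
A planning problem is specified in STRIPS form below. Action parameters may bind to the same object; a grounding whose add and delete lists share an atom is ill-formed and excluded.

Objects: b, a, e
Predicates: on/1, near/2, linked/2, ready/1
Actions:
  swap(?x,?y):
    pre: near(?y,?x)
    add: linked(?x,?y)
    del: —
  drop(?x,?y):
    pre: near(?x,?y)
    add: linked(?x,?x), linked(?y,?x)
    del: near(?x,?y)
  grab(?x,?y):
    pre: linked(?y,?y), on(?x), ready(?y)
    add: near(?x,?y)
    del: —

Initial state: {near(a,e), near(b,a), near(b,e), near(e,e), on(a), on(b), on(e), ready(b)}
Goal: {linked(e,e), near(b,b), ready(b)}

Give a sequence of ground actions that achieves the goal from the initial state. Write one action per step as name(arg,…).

swap(e,e); drop(b,a); grab(b,b)

1. swap(e,e)  →  {linked(e,e), near(a,e), near(b,a), near(b,e), near(e,e), on(a), on(b), on(e), ready(b)}
2. drop(b,a)  →  {linked(a,b), linked(b,b), linked(e,e), near(a,e), near(b,e), near(e,e), on(a), on(b), on(e), ready(b)}
3. grab(b,b)  →  {linked(a,b), linked(b,b), linked(e,e), near(a,e), near(b,b), near(b,e), near(e,e), on(a), on(b), on(e), ready(b)}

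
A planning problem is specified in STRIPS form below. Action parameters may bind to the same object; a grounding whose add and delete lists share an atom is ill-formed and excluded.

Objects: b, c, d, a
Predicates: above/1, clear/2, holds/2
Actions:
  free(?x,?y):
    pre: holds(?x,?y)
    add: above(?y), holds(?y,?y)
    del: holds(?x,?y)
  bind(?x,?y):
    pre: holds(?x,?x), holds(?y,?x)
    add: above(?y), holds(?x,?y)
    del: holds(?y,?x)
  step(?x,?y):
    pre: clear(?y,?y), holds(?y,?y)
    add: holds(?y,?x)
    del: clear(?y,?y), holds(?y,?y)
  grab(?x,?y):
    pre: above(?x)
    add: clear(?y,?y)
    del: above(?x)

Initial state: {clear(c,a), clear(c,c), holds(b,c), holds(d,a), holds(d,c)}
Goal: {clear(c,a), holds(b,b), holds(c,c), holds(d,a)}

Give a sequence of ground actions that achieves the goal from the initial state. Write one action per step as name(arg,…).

free(d,c); bind(c,b); free(c,b)

1. free(d,c)  →  {above(c), clear(c,a), clear(c,c), holds(b,c), holds(c,c), holds(d,a)}
2. bind(c,b)  →  {above(b), above(c), clear(c,a), clear(c,c), holds(c,b), holds(c,c), holds(d,a)}
3. free(c,b)  →  {above(b), above(c), clear(c,a), clear(c,c), holds(b,b), holds(c,c), holds(d,a)}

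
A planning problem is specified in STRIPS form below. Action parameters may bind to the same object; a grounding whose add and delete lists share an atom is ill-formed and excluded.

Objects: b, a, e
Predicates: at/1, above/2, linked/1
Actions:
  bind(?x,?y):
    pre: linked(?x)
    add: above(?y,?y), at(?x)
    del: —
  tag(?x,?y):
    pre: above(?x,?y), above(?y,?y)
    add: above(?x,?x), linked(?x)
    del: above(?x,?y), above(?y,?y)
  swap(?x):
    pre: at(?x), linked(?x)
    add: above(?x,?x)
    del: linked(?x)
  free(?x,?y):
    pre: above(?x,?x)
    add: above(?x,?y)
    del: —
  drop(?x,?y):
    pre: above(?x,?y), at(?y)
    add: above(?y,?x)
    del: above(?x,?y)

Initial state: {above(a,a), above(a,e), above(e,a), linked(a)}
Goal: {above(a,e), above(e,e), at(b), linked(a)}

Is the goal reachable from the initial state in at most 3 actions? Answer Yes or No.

1. bind(a,b)  →  {above(a,a), above(a,e), above(b,b), above(e,a), at(a), linked(a)}
2. free(b,a)  →  {above(a,a), above(a,e), above(b,a), above(b,b), above(e,a), at(a), linked(a)}
3. tag(b,a)  →  {above(a,e), above(b,b), above(e,a), at(a), linked(a), linked(b)}
4. bind(b,e)  →  {above(a,e), above(b,b), above(e,a), above(e,e), at(a), at(b), linked(a), linked(b)}
optimal plan length = 4; 4 > 3

No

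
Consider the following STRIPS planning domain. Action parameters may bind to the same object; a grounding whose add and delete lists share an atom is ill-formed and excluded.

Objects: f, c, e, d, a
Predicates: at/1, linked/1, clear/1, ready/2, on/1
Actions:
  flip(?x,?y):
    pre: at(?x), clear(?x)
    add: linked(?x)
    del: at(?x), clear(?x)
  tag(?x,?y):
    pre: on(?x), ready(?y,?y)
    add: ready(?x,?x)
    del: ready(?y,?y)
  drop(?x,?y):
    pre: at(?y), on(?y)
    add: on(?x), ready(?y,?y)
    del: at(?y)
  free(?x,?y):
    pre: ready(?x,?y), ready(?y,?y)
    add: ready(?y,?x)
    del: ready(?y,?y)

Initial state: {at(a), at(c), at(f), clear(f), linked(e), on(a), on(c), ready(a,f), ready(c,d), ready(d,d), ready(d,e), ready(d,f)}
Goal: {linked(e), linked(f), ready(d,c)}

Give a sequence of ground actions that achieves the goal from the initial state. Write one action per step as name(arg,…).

1. flip(f,f)  →  {at(a), at(c), linked(e), linked(f), on(a), on(c), ready(a,f), ready(c,d), ready(d,d), ready(d,e), ready(d,f)}
2. free(c,d)  →  {at(a), at(c), linked(e), linked(f), on(a), on(c), ready(a,f), ready(c,d), ready(d,c), ready(d,e), ready(d,f)}

flip(f,f); free(c,d)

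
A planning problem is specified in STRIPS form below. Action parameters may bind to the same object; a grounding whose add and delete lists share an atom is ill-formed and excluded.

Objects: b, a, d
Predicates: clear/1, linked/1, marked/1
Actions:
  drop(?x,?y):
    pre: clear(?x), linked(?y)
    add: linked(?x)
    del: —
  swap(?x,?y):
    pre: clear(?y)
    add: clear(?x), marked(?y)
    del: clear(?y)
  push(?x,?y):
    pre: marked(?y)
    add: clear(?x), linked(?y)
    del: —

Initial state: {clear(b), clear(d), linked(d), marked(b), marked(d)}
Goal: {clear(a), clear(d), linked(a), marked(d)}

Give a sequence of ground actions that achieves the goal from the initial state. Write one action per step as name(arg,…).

1. swap(a,b)  →  {clear(a), clear(d), linked(d), marked(b), marked(d)}
2. drop(a,d)  →  {clear(a), clear(d), linked(a), linked(d), marked(b), marked(d)}

swap(a,b); drop(a,d)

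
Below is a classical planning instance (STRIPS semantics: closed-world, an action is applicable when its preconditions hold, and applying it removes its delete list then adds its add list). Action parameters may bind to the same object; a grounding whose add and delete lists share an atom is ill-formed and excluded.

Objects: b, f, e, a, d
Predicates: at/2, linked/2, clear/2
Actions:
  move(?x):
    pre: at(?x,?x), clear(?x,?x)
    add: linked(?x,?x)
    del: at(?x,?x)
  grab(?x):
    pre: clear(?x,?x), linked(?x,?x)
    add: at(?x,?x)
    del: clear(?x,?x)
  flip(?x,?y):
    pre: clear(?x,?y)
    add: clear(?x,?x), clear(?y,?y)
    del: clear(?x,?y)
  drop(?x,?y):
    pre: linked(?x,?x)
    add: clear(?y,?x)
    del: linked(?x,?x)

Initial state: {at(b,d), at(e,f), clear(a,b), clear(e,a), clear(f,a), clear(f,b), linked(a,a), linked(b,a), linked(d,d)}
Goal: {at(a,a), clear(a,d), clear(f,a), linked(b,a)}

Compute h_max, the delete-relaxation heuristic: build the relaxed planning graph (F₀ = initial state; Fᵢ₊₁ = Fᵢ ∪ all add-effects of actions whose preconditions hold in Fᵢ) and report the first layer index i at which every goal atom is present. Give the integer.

2

F0 = init (9 atoms)
F1 = F0 ∪ {clear(a,a), clear(a,d), clear(b,a), clear(b,b), clear(b,d), clear(d,a), clear(d,d), clear(e,d), clear(e,e), clear(f,d), clear(f,f)}  (20 atoms)
F2 = F1 ∪ {at(a,a), at(d,d)}  (22 atoms)
goal ⊆ F2  ⇒  h_max = 2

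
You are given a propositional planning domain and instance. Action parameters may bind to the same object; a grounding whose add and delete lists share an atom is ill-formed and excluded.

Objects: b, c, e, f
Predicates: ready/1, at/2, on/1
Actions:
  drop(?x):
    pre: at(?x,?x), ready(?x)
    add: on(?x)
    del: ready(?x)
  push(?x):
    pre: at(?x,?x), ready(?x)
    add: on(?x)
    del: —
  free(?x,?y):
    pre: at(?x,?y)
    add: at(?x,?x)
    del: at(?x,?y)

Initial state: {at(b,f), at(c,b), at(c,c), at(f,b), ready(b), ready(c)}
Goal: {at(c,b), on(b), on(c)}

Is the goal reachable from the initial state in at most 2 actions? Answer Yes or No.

1. drop(c)  →  {at(b,f), at(c,b), at(c,c), at(f,b), on(c), ready(b)}
2. free(b,f)  →  {at(b,b), at(c,b), at(c,c), at(f,b), on(c), ready(b)}
3. drop(b)  →  {at(b,b), at(c,b), at(c,c), at(f,b), on(b), on(c)}
optimal plan length = 3; 3 > 2

No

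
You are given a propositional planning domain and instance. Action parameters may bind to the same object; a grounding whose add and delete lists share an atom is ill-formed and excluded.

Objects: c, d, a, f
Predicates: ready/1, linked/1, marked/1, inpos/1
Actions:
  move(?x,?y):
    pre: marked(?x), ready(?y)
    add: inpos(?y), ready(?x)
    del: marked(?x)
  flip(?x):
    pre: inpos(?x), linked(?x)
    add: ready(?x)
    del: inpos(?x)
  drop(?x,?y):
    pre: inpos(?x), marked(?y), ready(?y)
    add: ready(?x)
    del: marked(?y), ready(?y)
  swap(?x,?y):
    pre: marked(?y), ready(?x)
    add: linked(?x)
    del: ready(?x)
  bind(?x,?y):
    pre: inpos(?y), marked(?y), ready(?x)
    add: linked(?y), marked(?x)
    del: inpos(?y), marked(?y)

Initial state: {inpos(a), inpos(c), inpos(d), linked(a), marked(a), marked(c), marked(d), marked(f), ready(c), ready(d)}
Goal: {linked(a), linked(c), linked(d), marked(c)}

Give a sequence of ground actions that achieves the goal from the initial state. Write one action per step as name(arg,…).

1. swap(c,c)  →  {inpos(a), inpos(c), inpos(d), linked(a), linked(c), marked(a), marked(c), marked(d), marked(f), ready(d)}
2. swap(d,c)  →  {inpos(a), inpos(c), inpos(d), linked(a), linked(c), linked(d), marked(a), marked(c), marked(d), marked(f)}

swap(c,c); swap(d,c)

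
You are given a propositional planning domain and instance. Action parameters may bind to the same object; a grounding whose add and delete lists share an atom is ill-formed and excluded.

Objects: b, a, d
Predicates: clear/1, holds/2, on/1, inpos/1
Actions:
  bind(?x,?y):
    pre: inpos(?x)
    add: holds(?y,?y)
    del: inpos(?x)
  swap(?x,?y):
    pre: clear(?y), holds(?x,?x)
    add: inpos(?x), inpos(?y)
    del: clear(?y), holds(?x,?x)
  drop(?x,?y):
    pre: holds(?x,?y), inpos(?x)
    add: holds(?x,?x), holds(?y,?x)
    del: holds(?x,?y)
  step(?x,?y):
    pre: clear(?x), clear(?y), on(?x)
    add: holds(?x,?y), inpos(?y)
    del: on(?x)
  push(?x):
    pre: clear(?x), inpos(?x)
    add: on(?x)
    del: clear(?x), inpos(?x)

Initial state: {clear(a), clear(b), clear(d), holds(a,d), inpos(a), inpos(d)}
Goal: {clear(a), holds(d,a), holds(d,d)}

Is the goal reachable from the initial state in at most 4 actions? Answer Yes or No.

Yes

1. bind(d,d)  →  {clear(a), clear(b), clear(d), holds(a,d), holds(d,d), inpos(a)}
2. drop(a,d)  →  {clear(a), clear(b), clear(d), holds(a,a), holds(d,a), holds(d,d), inpos(a)}
optimal plan length = 2; 2 ≤ 4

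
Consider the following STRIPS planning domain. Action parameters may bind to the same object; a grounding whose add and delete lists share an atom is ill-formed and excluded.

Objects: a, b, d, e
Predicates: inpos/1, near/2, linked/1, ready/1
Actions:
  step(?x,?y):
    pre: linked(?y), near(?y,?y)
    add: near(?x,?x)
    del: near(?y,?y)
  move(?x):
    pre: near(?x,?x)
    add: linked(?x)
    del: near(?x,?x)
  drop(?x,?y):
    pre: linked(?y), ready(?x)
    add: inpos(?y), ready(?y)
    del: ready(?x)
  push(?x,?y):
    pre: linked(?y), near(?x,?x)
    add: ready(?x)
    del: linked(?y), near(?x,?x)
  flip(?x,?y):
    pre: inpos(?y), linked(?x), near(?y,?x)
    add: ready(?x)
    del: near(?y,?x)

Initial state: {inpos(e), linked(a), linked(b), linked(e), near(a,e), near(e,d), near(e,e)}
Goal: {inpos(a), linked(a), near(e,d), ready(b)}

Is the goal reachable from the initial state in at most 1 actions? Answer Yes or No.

No

1. push(e,e)  →  {inpos(e), linked(a), linked(b), near(a,e), near(e,d), ready(e)}
2. drop(e,a)  →  {inpos(a), inpos(e), linked(a), linked(b), near(a,e), near(e,d), ready(a)}
3. drop(a,b)  →  {inpos(a), inpos(b), inpos(e), linked(a), linked(b), near(a,e), near(e,d), ready(b)}
optimal plan length = 3; 3 > 1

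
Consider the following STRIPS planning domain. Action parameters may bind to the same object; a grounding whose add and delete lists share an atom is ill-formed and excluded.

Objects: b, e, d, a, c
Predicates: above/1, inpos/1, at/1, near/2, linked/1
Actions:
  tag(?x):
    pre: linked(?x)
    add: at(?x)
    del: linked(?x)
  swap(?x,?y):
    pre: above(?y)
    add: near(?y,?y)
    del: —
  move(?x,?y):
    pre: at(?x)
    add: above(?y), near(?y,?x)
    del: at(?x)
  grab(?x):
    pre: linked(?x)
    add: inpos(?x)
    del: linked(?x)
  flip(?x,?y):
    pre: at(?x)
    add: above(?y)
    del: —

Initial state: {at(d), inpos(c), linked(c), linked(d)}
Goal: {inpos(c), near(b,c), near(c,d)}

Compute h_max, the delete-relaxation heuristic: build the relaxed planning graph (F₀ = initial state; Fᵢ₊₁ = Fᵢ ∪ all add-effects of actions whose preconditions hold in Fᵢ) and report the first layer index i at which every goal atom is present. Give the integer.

F0 = init (4 atoms)
F1 = F0 ∪ {above(a), above(b), above(c), above(d), above(e), at(c), inpos(d), near(a,d), near(b,d), near(c,d), near(d,d), near(e,d)}  (16 atoms)
F2 = F1 ∪ {near(a,a), near(a,c), near(b,b), near(b,c), near(c,c), near(d,c), near(e,c), near(e,e)}  (24 atoms)
goal ⊆ F2  ⇒  h_max = 2

2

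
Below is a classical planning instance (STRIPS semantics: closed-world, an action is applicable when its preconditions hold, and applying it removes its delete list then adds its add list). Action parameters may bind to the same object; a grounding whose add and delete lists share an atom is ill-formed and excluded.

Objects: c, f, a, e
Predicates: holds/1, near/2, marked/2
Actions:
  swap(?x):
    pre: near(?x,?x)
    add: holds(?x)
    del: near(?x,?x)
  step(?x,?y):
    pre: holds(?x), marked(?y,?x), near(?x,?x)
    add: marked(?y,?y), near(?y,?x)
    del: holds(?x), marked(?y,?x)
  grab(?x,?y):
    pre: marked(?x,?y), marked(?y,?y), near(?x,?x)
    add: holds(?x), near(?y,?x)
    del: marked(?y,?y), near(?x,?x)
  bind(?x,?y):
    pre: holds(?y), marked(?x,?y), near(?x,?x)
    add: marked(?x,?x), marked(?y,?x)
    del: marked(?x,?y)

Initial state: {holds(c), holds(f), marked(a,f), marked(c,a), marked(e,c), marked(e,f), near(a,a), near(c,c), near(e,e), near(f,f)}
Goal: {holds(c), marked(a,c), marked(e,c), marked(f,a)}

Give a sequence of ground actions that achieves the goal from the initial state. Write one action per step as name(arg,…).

bind(a,f); swap(a); bind(c,a)

1. bind(a,f)  →  {holds(c), holds(f), marked(a,a), marked(c,a), marked(e,c), marked(e,f), marked(f,a), near(a,a), near(c,c), near(e,e), near(f,f)}
2. swap(a)  →  {holds(a), holds(c), holds(f), marked(a,a), marked(c,a), marked(e,c), marked(e,f), marked(f,a), near(c,c), near(e,e), near(f,f)}
3. bind(c,a)  →  {holds(a), holds(c), holds(f), marked(a,a), marked(a,c), marked(c,c), marked(e,c), marked(e,f), marked(f,a), near(c,c), near(e,e), near(f,f)}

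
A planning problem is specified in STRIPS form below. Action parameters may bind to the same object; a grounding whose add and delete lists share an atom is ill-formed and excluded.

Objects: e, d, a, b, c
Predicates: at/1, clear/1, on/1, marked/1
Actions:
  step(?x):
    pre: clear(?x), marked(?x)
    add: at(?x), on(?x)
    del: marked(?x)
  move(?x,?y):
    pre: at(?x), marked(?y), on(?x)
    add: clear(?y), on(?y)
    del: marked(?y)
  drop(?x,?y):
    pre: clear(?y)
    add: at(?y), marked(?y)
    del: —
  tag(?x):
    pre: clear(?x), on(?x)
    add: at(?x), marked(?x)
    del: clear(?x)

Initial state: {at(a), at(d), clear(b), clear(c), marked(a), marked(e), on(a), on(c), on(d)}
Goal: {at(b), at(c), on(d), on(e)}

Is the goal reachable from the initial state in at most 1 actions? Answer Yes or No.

1. move(d,e)  →  {at(a), at(d), clear(b), clear(c), clear(e), marked(a), on(a), on(c), on(d), on(e)}
2. drop(e,b)  →  {at(a), at(b), at(d), clear(b), clear(c), clear(e), marked(a), marked(b), on(a), on(c), on(d), on(e)}
3. drop(e,c)  →  {at(a), at(b), at(c), at(d), clear(b), clear(c), clear(e), marked(a), marked(b), marked(c), on(a), on(c), on(d), on(e)}
optimal plan length = 3; 3 > 1

No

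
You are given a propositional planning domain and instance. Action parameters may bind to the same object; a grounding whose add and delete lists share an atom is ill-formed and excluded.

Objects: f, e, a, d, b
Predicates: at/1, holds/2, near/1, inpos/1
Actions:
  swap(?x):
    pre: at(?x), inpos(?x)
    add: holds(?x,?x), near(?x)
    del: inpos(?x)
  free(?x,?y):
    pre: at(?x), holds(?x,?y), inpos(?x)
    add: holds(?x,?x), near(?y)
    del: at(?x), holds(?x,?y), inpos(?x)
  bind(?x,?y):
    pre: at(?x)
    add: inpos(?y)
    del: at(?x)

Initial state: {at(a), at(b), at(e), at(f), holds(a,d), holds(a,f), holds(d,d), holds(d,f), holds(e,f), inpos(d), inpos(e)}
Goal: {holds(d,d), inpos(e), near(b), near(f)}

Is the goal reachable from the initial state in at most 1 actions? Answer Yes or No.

1. free(e,f)  →  {at(a), at(b), at(f), holds(a,d), holds(a,f), holds(d,d), holds(d,f), holds(e,e), inpos(d), near(f)}
2. bind(f,e)  →  {at(a), at(b), holds(a,d), holds(a,f), holds(d,d), holds(d,f), holds(e,e), inpos(d), inpos(e), near(f)}
3. bind(a,b)  →  {at(b), holds(a,d), holds(a,f), holds(d,d), holds(d,f), holds(e,e), inpos(b), inpos(d), inpos(e), near(f)}
4. swap(b)  →  {at(b), holds(a,d), holds(a,f), holds(b,b), holds(d,d), holds(d,f), holds(e,e), inpos(d), inpos(e), near(b), near(f)}
optimal plan length = 4; 4 > 1

No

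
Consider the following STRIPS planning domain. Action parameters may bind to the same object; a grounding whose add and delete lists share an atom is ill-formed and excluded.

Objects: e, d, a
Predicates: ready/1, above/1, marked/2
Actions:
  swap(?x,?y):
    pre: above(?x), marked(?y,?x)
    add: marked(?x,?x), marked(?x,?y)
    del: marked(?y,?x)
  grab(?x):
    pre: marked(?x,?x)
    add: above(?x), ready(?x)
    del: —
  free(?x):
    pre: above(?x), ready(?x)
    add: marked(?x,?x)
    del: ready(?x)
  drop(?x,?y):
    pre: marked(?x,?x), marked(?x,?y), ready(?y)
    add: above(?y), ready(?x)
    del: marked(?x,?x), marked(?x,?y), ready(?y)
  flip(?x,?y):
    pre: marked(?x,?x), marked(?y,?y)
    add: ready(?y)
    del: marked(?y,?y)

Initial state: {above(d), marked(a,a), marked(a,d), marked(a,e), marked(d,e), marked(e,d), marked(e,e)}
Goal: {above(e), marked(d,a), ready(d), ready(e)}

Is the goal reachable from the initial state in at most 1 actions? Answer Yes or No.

1. swap(d,a)  →  {above(d), marked(a,a), marked(a,e), marked(d,a), marked(d,d), marked(d,e), marked(e,d), marked(e,e)}
2. grab(e)  →  {above(d), above(e), marked(a,a), marked(a,e), marked(d,a), marked(d,d), marked(d,e), marked(e,d), marked(e,e), ready(e)}
3. grab(d)  →  {above(d), above(e), marked(a,a), marked(a,e), marked(d,a), marked(d,d), marked(d,e), marked(e,d), marked(e,e), ready(d), ready(e)}
optimal plan length = 3; 3 > 1

No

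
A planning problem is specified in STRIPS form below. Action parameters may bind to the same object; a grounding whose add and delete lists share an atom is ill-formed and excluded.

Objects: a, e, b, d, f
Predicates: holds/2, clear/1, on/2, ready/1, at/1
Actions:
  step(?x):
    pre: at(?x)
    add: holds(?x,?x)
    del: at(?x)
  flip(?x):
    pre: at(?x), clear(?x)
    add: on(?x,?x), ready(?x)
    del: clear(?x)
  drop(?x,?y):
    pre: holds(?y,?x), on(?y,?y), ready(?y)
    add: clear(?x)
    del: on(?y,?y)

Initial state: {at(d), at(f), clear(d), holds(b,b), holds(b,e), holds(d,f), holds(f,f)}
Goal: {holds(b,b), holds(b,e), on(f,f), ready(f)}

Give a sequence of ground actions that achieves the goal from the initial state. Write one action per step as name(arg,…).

flip(d); drop(f,d); flip(f)

1. flip(d)  →  {at(d), at(f), holds(b,b), holds(b,e), holds(d,f), holds(f,f), on(d,d), ready(d)}
2. drop(f,d)  →  {at(d), at(f), clear(f), holds(b,b), holds(b,e), holds(d,f), holds(f,f), ready(d)}
3. flip(f)  →  {at(d), at(f), holds(b,b), holds(b,e), holds(d,f), holds(f,f), on(f,f), ready(d), ready(f)}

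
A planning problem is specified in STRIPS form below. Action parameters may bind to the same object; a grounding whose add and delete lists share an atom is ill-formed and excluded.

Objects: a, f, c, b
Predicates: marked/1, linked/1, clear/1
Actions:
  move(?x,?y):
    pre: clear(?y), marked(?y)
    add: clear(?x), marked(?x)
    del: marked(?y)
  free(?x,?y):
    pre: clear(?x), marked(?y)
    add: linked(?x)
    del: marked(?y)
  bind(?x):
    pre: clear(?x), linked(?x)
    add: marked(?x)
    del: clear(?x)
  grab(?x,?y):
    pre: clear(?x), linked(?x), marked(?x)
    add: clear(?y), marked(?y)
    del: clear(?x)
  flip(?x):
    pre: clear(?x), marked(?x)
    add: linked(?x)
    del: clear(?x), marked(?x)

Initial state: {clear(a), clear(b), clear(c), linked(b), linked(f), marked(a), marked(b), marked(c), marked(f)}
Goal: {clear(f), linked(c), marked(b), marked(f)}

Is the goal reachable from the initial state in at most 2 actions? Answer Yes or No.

Yes

1. move(f,a)  →  {clear(a), clear(b), clear(c), clear(f), linked(b), linked(f), marked(b), marked(c), marked(f)}
2. free(c,c)  →  {clear(a), clear(b), clear(c), clear(f), linked(b), linked(c), linked(f), marked(b), marked(f)}
optimal plan length = 2; 2 ≤ 2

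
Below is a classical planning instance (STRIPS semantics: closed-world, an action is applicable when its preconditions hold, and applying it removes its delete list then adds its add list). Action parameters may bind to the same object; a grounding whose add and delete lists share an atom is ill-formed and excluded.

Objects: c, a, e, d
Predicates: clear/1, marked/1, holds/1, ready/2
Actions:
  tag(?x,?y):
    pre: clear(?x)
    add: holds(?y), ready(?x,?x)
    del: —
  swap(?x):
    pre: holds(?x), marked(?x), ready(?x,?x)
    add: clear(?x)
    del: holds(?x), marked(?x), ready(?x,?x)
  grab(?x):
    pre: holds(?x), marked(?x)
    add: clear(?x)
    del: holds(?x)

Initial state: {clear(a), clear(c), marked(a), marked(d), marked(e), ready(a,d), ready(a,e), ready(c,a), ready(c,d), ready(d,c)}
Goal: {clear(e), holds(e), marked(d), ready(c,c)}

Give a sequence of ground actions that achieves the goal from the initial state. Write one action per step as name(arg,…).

1. tag(c,e)  →  {clear(a), clear(c), holds(e), marked(a), marked(d), marked(e), ready(a,d), ready(a,e), ready(c,a), ready(c,c), ready(c,d), ready(d,c)}
2. grab(e)  →  {clear(a), clear(c), clear(e), marked(a), marked(d), marked(e), ready(a,d), ready(a,e), ready(c,a), ready(c,c), ready(c,d), ready(d,c)}
3. tag(c,e)  →  {clear(a), clear(c), clear(e), holds(e), marked(a), marked(d), marked(e), ready(a,d), ready(a,e), ready(c,a), ready(c,c), ready(c,d), ready(d,c)}

tag(c,e); grab(e); tag(c,e)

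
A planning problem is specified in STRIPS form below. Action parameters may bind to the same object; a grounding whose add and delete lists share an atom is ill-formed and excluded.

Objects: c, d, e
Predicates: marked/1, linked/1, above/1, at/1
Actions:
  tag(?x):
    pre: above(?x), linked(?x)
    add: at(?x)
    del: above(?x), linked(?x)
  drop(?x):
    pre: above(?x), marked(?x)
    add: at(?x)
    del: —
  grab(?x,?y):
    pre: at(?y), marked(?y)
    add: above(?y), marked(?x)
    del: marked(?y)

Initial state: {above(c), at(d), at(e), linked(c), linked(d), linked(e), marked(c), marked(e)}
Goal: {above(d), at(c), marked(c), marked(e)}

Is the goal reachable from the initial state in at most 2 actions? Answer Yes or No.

1. tag(c)  →  {at(c), at(d), at(e), linked(d), linked(e), marked(c), marked(e)}
2. grab(d,c)  →  {above(c), at(c), at(d), at(e), linked(d), linked(e), marked(d), marked(e)}
3. grab(c,d)  →  {above(c), above(d), at(c), at(d), at(e), linked(d), linked(e), marked(c), marked(e)}
optimal plan length = 3; 3 > 2

No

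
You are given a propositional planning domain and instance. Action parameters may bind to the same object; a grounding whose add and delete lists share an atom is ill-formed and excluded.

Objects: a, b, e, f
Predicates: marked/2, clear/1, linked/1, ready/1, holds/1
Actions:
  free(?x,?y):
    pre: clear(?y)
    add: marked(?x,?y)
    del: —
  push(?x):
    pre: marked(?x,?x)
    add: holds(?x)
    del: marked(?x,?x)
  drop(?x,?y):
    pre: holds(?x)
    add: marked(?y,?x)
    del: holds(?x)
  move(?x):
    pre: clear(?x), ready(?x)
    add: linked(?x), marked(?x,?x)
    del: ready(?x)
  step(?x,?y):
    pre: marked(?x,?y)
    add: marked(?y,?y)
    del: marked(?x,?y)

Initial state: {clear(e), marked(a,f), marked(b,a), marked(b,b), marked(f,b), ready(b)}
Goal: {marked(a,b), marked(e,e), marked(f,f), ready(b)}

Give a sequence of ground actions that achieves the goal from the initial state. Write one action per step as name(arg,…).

1. free(e,e)  →  {clear(e), marked(a,f), marked(b,a), marked(b,b), marked(e,e), marked(f,b), ready(b)}
2. push(b)  →  {clear(e), holds(b), marked(a,f), marked(b,a), marked(e,e), marked(f,b), ready(b)}
3. drop(b,a)  →  {clear(e), marked(a,b), marked(a,f), marked(b,a), marked(e,e), marked(f,b), ready(b)}
4. step(a,f)  →  {clear(e), marked(a,b), marked(b,a), marked(e,e), marked(f,b), marked(f,f), ready(b)}

free(e,e); push(b); drop(b,a); step(a,f)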